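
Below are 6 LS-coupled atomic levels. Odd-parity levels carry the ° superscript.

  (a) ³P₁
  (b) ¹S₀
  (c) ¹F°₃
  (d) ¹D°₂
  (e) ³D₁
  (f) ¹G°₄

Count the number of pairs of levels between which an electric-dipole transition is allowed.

(a)–(b): forbidden (parity, ΔS).
(a)–(c): forbidden (ΔS, ΔL, ΔJ).
(a)–(d): forbidden (ΔS).
(a)–(e): forbidden (parity).
(a)–(f): forbidden (ΔS, ΔL, ΔJ).
(b)–(c): forbidden (ΔL, ΔJ).
(b)–(d): forbidden (ΔL, ΔJ).
(b)–(e): forbidden (parity, ΔS, ΔL).
(b)–(f): forbidden (ΔL, ΔJ).
(c)–(d): forbidden (parity).
(c)–(e): forbidden (ΔS, ΔJ).
(c)–(f): forbidden (parity).
(d)–(e): forbidden (ΔS).
(d)–(f): forbidden (parity, ΔL, ΔJ).
(e)–(f): forbidden (ΔS, ΔL, ΔJ).
Allowed pairs: 0 of 15.

0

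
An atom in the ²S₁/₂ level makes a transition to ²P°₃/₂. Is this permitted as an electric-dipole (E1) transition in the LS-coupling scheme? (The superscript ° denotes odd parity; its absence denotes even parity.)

Parity must change: even → odd — satisfied.
ΔS = 0: S: 1/2 → 1/2 — satisfied.
ΔL = 0, ±1 (not L=0↔0): L: 0 → 1, ΔL = +1 — satisfied.
ΔJ = 0, ±1 (not J=0↔0): J: 1/2 → 3/2, ΔJ = +1 — satisfied.
All four E1 rules are satisfied.

allowed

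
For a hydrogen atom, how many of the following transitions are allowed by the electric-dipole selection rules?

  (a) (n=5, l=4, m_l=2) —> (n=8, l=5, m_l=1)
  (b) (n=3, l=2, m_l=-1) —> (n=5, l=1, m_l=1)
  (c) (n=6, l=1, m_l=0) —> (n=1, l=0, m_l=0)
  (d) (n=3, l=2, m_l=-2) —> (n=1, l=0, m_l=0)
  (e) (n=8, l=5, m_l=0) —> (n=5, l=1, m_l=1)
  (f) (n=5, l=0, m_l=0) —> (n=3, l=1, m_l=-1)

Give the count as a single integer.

3

(a) allowed
(b) forbidden — Δm_l = +2 (E1 requires Δm_l = 0, ±1)
(c) allowed
(d) forbidden — Δl = -2 (E1 requires Δl = ±1); Δm_l = +2 (E1 requires Δm_l = 0, ±1)
(e) forbidden — Δl = -4 (E1 requires Δl = ±1)
(f) allowed
Total allowed: 3 of 6.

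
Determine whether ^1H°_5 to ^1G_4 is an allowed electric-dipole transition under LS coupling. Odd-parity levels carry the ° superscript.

allowed

Reading off the term symbols: S 0→0, L 5→4, J 5→4, parity odd→even.
Parity must change: odd → even — passes.
ΔS = 0: S: 0 → 0 — passes.
ΔL = 0, ±1 (not L=0↔0): L: 5 → 4, ΔL = -1 — passes.
ΔJ = 0, ±1 (not J=0↔0): J: 5 → 4, ΔJ = -1 — passes.
All four E1 rules are satisfied.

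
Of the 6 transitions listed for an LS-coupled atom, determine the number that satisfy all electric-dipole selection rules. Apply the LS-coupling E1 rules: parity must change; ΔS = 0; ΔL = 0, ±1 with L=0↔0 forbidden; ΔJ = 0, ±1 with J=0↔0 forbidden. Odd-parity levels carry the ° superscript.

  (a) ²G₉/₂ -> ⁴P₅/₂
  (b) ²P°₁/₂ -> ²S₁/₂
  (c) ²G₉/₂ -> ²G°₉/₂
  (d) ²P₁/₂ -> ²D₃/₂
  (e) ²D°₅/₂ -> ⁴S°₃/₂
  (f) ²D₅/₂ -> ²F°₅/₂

(a) forbidden (parity, ΔS, ΔL, ΔJ fail)
(b) allowed
(c) allowed
(d) forbidden (parity fails)
(e) forbidden (parity, ΔS, ΔL fail)
(f) allowed
Total allowed: 3 of 6.

3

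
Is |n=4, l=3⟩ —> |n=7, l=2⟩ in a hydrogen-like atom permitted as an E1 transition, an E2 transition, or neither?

E1

Δl = 2 − 3 = -1; l_i + l_f = 5.
E1 (Δl = ±1): satisfied.
E2 (Δl = 0,±2, l_i+l_f ≥ 2): not satisfied.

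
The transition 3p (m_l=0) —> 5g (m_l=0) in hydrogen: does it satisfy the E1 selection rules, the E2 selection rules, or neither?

neither

Δl = 4 − 1 = +3; l_i + l_f = 5.
Δm_l = +0.
E1 (Δl = ±1, |Δm_l| ≤ 1): not satisfied.
E2 (Δl = 0,±2, l_i+l_f ≥ 2, |Δm_l| ≤ 2): not satisfied.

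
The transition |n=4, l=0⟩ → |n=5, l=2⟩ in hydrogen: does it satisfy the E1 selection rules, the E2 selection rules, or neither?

Δl = 2 − 0 = +2; l_i + l_f = 2.
E1 (Δl = ±1): not satisfied.
E2 (Δl = 0,±2, l_i+l_f ≥ 2): satisfied.

E2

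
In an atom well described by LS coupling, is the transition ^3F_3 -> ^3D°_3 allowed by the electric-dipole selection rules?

allowed

Initial level: S=1, L=3, J=3, parity even. Final level: S=1, L=2, J=3, parity odd.
Parity must change: even → odd — ✓.
ΔS = 0: S: 1 → 1 — ✓.
ΔL = 0, ±1 (not L=0↔0): L: 3 → 2, ΔL = -1 — ✓.
ΔJ = 0, ±1 (not J=0↔0): J: 3 → 3, ΔJ = +0 — ✓.
All four E1 rules are satisfied.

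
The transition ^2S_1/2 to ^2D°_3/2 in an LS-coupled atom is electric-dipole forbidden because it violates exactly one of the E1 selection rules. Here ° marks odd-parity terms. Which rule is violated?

Parity must change: even → odd — satisfied.
ΔS = 0: S: 1/2 → 1/2 — satisfied.
ΔL = 0, ±1 (not L=0↔0): L: 0 → 2, ΔL = +2 — violated.
ΔJ = 0, ±1 (not J=0↔0): J: 1/2 → 3/2, ΔJ = +1 — satisfied.

the ΔL = 0, ±1 rule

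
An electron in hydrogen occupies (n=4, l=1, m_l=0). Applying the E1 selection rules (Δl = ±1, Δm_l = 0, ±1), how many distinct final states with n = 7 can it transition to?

E1 requires Δl = ±1, so l_f ∈ {0, 2}; with 0 ≤ l_f ≤ n_f−1 = 6, the allowed l_f values are {0, 2}.
For l_f = 0: m_f ∈ {m_i−1, m_i, m_i+1} ∩ [−0, 0] = {0} → 1 state.
For l_f = 2: m_f ∈ {m_i−1, m_i, m_i+1} ∩ [−2, 2] = {-1, 0, 1} → 3 states.
Total: 4.

4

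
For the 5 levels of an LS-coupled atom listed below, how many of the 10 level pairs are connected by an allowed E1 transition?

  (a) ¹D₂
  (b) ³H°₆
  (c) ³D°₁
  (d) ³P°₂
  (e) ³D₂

(a)–(b): forbidden (ΔS, ΔL, ΔJ).
(a)–(c): forbidden (ΔS).
(a)–(d): forbidden (ΔS).
(a)–(e): forbidden (parity, ΔS).
(b)–(c): forbidden (parity, ΔL, ΔJ).
(b)–(d): forbidden (parity, ΔL, ΔJ).
(b)–(e): forbidden (ΔL, ΔJ).
(c)–(d): forbidden (parity).
(c)–(e): allowed.
(d)–(e): allowed.
Allowed pairs: 2 of 10.

2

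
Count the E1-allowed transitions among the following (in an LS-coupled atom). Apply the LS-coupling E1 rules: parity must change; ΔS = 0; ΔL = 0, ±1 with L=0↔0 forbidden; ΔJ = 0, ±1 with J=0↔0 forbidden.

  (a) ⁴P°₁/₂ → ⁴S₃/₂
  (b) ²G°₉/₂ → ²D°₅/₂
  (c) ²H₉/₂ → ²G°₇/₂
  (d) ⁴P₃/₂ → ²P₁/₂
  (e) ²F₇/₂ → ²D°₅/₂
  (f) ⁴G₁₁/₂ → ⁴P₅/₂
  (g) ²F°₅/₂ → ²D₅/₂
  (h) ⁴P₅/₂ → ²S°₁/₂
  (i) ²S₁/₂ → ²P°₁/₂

5

(a) allowed
(b) forbidden (parity, ΔL, ΔJ fail)
(c) allowed
(d) forbidden (parity, ΔS fail)
(e) allowed
(f) forbidden (parity, ΔL, ΔJ fail)
(g) allowed
(h) forbidden (ΔS, ΔJ fail)
(i) allowed
Total allowed: 5 of 9.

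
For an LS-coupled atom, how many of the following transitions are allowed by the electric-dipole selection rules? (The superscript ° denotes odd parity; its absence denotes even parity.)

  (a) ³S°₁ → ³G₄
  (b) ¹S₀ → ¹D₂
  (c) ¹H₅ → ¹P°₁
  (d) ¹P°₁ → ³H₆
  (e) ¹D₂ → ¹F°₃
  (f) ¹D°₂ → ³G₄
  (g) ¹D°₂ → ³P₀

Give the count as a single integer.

1

(a) forbidden (ΔL, ΔJ fail)
(b) forbidden (parity, ΔL, ΔJ fail)
(c) forbidden (ΔL, ΔJ fail)
(d) forbidden (ΔS, ΔL, ΔJ fail)
(e) allowed
(f) forbidden (ΔS, ΔL, ΔJ fail)
(g) forbidden (ΔS, ΔJ fail)
Total allowed: 1 of 7.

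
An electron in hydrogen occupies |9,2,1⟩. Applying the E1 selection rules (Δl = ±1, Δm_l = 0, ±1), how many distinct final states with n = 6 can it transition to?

E1 requires Δl = ±1, so l_f ∈ {1, 3}; with 0 ≤ l_f ≤ n_f−1 = 5, the allowed l_f values are {1, 3}.
For l_f = 1: m_f ∈ {m_i−1, m_i, m_i+1} ∩ [−1, 1] = {0, 1} → 2 states.
For l_f = 3: m_f ∈ {m_i−1, m_i, m_i+1} ∩ [−3, 3] = {0, 1, 2} → 3 states.
Total: 5.

5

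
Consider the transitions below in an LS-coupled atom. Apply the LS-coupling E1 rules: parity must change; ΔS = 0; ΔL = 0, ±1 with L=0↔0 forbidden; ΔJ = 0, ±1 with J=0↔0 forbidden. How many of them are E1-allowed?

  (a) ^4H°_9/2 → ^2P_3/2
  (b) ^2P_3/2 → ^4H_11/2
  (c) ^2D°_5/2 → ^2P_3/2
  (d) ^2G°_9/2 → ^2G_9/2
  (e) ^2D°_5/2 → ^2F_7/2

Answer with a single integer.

3

(a) forbidden (ΔS, ΔL, ΔJ fail)
(b) forbidden (parity, ΔS, ΔL, ΔJ fail)
(c) allowed
(d) allowed
(e) allowed
Total allowed: 3 of 5.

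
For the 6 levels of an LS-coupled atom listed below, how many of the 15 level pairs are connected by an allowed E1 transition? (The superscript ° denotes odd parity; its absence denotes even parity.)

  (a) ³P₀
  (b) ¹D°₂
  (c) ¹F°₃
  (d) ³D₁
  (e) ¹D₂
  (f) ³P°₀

(a)–(b): forbidden (ΔS, ΔJ).
(a)–(c): forbidden (ΔS, ΔL, ΔJ).
(a)–(d): forbidden (parity).
(a)–(e): forbidden (parity, ΔS, ΔJ).
(a)–(f): forbidden (ΔJ).
(b)–(c): forbidden (parity).
(b)–(d): forbidden (ΔS).
(b)–(e): allowed.
(b)–(f): forbidden (parity, ΔS, ΔJ).
(c)–(d): forbidden (ΔS, ΔJ).
(c)–(e): allowed.
(c)–(f): forbidden (parity, ΔS, ΔL, ΔJ).
(d)–(e): forbidden (parity, ΔS).
(d)–(f): allowed.
(e)–(f): forbidden (ΔS, ΔJ).
Allowed pairs: 3 of 15.

3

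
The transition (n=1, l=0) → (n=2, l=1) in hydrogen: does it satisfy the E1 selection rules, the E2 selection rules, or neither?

E1

Δl = 1 − 0 = +1; l_i + l_f = 1.
E1 (Δl = ±1): satisfied.
E2 (Δl = 0,±2, l_i+l_f ≥ 2): not satisfied.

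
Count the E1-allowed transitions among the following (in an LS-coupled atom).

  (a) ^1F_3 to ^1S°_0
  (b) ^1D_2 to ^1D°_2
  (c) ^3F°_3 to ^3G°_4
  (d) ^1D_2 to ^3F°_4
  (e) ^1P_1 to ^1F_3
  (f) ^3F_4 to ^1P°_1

(a) forbidden (ΔL, ΔJ fail)
(b) allowed
(c) forbidden (parity fails)
(d) forbidden (ΔS, ΔJ fail)
(e) forbidden (parity, ΔL, ΔJ fail)
(f) forbidden (ΔS, ΔL, ΔJ fail)
Total allowed: 1 of 6.

1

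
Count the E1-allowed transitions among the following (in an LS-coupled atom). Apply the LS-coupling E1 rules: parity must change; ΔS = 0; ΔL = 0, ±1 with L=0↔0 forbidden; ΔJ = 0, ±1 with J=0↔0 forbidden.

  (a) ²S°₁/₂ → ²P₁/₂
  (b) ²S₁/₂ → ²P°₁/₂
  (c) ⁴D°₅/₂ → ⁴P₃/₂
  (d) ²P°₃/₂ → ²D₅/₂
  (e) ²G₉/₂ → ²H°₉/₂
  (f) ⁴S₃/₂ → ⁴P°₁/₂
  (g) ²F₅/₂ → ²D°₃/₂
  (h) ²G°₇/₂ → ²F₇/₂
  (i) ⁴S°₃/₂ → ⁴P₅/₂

(a) allowed
(b) allowed
(c) allowed
(d) allowed
(e) allowed
(f) allowed
(g) allowed
(h) allowed
(i) allowed
Total allowed: 9 of 9.

9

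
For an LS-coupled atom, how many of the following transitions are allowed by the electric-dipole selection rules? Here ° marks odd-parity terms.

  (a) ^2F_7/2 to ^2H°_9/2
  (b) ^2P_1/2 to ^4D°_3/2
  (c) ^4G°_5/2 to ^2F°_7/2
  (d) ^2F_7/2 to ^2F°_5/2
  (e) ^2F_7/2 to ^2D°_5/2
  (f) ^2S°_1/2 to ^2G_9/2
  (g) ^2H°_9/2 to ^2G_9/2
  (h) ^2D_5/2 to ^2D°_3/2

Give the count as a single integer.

(a) forbidden (ΔL fails)
(b) forbidden (ΔS fails)
(c) forbidden (parity, ΔS fail)
(d) allowed
(e) allowed
(f) forbidden (ΔL, ΔJ fail)
(g) allowed
(h) allowed
Total allowed: 4 of 8.

4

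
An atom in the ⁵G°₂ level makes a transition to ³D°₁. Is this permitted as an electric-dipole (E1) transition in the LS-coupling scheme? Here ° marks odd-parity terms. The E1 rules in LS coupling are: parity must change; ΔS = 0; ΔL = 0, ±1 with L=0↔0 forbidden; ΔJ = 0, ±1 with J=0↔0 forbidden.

Reading off the term symbols: S 2→1, L 4→2, J 2→1, parity odd→odd.
ΔS = 0: S: 2 → 1 — fails.
ΔL = 0, ±1 (not L=0↔0): L: 4 → 2, ΔL = -2 — fails.
ΔJ = 0, ±1 (not J=0↔0): J: 2 → 1, ΔJ = -1 — ok.
Parity must change: odd → odd — fails.
Rule(s) violated: parity, ΔS, ΔL.

forbidden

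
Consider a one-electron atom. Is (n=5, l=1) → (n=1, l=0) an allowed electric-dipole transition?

Δl = 0 − 1 = -1; the E1 rule Δl = ±1 is ✓.
All E1 selection rules are satisfied.

allowed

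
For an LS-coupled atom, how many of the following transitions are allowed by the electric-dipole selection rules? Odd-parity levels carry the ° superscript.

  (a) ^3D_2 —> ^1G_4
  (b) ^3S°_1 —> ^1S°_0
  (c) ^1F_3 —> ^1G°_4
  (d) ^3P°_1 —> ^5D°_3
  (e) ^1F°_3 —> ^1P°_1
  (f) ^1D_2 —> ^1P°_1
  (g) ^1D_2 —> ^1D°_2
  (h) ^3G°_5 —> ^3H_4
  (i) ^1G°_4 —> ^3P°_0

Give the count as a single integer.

(a) forbidden (parity, ΔS, ΔL, ΔJ fail)
(b) forbidden (parity, ΔS, ΔL fail)
(c) allowed
(d) forbidden (parity, ΔS, ΔJ fail)
(e) forbidden (parity, ΔL, ΔJ fail)
(f) allowed
(g) allowed
(h) allowed
(i) forbidden (parity, ΔS, ΔL, ΔJ fail)
Total allowed: 4 of 9.

4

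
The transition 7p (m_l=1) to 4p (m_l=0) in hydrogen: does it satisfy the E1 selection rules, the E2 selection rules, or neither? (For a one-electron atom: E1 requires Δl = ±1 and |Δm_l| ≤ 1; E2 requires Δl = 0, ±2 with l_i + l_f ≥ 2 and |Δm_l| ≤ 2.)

E2

Δl = 1 − 1 = +0; l_i + l_f = 2.
Δm_l = -1.
E1 (Δl = ±1, |Δm_l| ≤ 1): not satisfied.
E2 (Δl = 0,±2, l_i+l_f ≥ 2, |Δm_l| ≤ 2): satisfied.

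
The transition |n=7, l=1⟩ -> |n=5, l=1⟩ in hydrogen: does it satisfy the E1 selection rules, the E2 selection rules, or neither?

Δl = 1 − 1 = +0; l_i + l_f = 2.
E1 (Δl = ±1): not satisfied.
E2 (Δl = 0,±2, l_i+l_f ≥ 2): satisfied.

E2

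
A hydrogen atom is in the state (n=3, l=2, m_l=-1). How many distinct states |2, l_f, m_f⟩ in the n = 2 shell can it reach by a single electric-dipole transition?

2

E1 requires Δl = ±1, so l_f ∈ {1, 3}; with 0 ≤ l_f ≤ n_f−1 = 1, the allowed l_f values are {1}.
For l_f = 1: m_f ∈ {m_i−1, m_i, m_i+1} ∩ [−1, 1] = {-1, 0} → 2 states.
Total: 2.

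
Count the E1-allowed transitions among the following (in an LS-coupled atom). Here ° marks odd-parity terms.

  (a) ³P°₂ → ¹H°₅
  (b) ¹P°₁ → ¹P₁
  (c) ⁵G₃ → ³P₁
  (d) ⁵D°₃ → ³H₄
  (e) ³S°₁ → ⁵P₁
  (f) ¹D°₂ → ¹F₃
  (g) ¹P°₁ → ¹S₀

3

(a) forbidden (parity, ΔS, ΔL, ΔJ fail)
(b) allowed
(c) forbidden (parity, ΔS, ΔL, ΔJ fail)
(d) forbidden (ΔS, ΔL fail)
(e) forbidden (ΔS fails)
(f) allowed
(g) allowed
Total allowed: 3 of 7.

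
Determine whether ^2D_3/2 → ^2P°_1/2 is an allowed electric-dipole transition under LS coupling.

Reading off the term symbols: S 1/2→1/2, L 2→1, J 3/2→1/2, parity even→odd.
Parity must change: even → odd — ok.
ΔS = 0: S: 1/2 → 1/2 — ok.
ΔL = 0, ±1 (not L=0↔0): L: 2 → 1, ΔL = -1 — ok.
ΔJ = 0, ±1 (not J=0↔0): J: 3/2 → 1/2, ΔJ = -1 — ok.
All four E1 rules are satisfied.

allowed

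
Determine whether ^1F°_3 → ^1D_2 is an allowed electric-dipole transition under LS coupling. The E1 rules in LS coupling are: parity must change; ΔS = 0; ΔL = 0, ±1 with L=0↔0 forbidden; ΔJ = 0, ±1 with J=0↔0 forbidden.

Reading off the term symbols: S 0→0, L 3→2, J 3→2, parity odd→even.
ΔJ = 0, ±1 (not J=0↔0): J: 3 → 2, ΔJ = -1 — ✓.
Parity must change: odd → even — ✓.
ΔL = 0, ±1 (not L=0↔0): L: 3 → 2, ΔL = -1 — ✓.
ΔS = 0: S: 0 → 0 — ✓.
All four E1 rules are satisfied.

allowed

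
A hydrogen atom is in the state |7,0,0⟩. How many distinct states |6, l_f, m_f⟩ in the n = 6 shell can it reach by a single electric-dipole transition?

3

E1 requires Δl = ±1, so l_f ∈ {-1, 1}; with 0 ≤ l_f ≤ n_f−1 = 5, the allowed l_f values are {1}.
For l_f = 1: m_f ∈ {m_i−1, m_i, m_i+1} ∩ [−1, 1] = {-1, 0, 1} → 3 states.
Total: 3.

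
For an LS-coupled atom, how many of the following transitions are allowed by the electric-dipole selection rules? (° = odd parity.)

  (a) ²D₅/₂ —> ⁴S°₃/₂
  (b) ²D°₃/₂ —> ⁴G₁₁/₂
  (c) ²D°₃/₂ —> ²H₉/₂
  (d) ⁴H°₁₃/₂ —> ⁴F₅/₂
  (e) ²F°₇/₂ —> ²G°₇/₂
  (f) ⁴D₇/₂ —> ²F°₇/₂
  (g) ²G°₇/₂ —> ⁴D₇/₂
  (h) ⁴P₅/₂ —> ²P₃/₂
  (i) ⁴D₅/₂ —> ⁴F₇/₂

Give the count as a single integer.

0

(a) forbidden (ΔS, ΔL fail)
(b) forbidden (ΔS, ΔL, ΔJ fail)
(c) forbidden (ΔL, ΔJ fail)
(d) forbidden (ΔL, ΔJ fail)
(e) forbidden (parity fails)
(f) forbidden (ΔS fails)
(g) forbidden (ΔS, ΔL fail)
(h) forbidden (parity, ΔS fail)
(i) forbidden (parity fails)
Total allowed: 0 of 9.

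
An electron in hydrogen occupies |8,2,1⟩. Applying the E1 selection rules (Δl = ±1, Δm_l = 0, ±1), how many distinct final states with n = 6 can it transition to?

5

E1 requires Δl = ±1, so l_f ∈ {1, 3}; with 0 ≤ l_f ≤ n_f−1 = 5, the allowed l_f values are {1, 3}.
For l_f = 1: m_f ∈ {m_i−1, m_i, m_i+1} ∩ [−1, 1] = {0, 1} → 2 states.
For l_f = 3: m_f ∈ {m_i−1, m_i, m_i+1} ∩ [−3, 3] = {0, 1, 2} → 3 states.
Total: 5.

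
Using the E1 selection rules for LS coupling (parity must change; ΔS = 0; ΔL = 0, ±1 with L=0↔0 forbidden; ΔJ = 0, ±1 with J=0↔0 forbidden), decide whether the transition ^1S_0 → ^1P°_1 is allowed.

allowed

Initial level: S=0, L=0, J=0, parity even. Final level: S=0, L=1, J=1, parity odd.
ΔS = 0: S: 0 → 0 — passes.
ΔJ = 0, ±1 (not J=0↔0): J: 0 → 1, ΔJ = +1 — passes.
Parity must change: even → odd — passes.
ΔL = 0, ±1 (not L=0↔0): L: 0 → 1, ΔL = +1 — passes.
All four E1 rules are satisfied.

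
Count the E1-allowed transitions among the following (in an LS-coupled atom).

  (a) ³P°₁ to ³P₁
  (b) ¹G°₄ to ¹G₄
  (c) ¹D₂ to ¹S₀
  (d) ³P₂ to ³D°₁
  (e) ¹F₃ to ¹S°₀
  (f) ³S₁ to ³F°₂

(a) allowed
(b) allowed
(c) forbidden (parity, ΔL, ΔJ fail)
(d) allowed
(e) forbidden (ΔL, ΔJ fail)
(f) forbidden (ΔL fails)
Total allowed: 3 of 6.

3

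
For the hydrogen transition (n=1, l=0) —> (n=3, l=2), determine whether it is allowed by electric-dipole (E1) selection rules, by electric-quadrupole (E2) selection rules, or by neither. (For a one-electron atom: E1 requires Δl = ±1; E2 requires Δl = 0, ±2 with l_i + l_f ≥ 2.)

Δl = 2 − 0 = +2; l_i + l_f = 2.
E1 (Δl = ±1): not satisfied.
E2 (Δl = 0,±2, l_i+l_f ≥ 2): satisfied.

E2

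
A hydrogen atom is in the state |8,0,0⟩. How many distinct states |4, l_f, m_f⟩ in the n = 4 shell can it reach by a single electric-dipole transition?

3

E1 requires Δl = ±1, so l_f ∈ {-1, 1}; with 0 ≤ l_f ≤ n_f−1 = 3, the allowed l_f values are {1}.
For l_f = 1: m_f ∈ {m_i−1, m_i, m_i+1} ∩ [−1, 1] = {-1, 0, 1} → 3 states.
Total: 3.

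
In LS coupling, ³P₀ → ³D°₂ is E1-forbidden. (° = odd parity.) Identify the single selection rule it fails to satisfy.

the ΔJ = 0, ±1 rule

Reading off the term symbols: S 1→1, L 1→2, J 0→2, parity even→odd.
ΔS = 0: S: 1 → 1 — ok.
ΔL = 0, ±1 (not L=0↔0): L: 1 → 2, ΔL = +1 — ok.
Parity must change: even → odd — ok.
ΔJ = 0, ±1 (not J=0↔0): J: 0 → 2, ΔJ = +2 — fails.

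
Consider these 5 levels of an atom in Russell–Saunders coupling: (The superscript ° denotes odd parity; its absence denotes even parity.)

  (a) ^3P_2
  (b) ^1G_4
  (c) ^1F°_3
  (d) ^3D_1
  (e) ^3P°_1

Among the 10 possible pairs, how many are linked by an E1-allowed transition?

(a)–(b): forbidden (parity, ΔS, ΔL, ΔJ).
(a)–(c): forbidden (ΔS, ΔL).
(a)–(d): forbidden (parity).
(a)–(e): allowed.
(b)–(c): allowed.
(b)–(d): forbidden (parity, ΔS, ΔL, ΔJ).
(b)–(e): forbidden (ΔS, ΔL, ΔJ).
(c)–(d): forbidden (ΔS, ΔJ).
(c)–(e): forbidden (parity, ΔS, ΔL, ΔJ).
(d)–(e): allowed.
Allowed pairs: 3 of 10.

3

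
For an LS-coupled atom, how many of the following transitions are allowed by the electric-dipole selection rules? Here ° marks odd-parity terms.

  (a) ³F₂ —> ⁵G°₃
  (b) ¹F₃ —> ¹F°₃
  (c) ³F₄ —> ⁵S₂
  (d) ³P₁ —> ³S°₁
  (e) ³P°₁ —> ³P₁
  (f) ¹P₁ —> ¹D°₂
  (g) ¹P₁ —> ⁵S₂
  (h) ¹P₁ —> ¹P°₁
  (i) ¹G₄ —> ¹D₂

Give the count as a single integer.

(a) forbidden (ΔS fails)
(b) allowed
(c) forbidden (parity, ΔS, ΔL, ΔJ fail)
(d) allowed
(e) allowed
(f) allowed
(g) forbidden (parity, ΔS fail)
(h) allowed
(i) forbidden (parity, ΔL, ΔJ fail)
Total allowed: 5 of 9.

5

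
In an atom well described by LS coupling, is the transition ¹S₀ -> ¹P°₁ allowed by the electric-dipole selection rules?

Reading off the term symbols: S 0→0, L 0→1, J 0→1, parity even→odd.
Parity must change: even → odd — passes.
ΔS = 0: S: 0 → 0 — passes.
ΔL = 0, ±1 (not L=0↔0): L: 0 → 1, ΔL = +1 — passes.
ΔJ = 0, ±1 (not J=0↔0): J: 0 → 1, ΔJ = +1 — passes.
All four E1 rules are satisfied.

allowed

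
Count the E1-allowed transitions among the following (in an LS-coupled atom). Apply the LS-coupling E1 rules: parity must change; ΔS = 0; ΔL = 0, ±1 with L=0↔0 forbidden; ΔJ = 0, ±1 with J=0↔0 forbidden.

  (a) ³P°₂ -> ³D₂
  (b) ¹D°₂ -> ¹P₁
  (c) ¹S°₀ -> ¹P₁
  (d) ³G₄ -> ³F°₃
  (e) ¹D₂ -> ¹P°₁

(a) allowed
(b) allowed
(c) allowed
(d) allowed
(e) allowed
Total allowed: 5 of 5.

5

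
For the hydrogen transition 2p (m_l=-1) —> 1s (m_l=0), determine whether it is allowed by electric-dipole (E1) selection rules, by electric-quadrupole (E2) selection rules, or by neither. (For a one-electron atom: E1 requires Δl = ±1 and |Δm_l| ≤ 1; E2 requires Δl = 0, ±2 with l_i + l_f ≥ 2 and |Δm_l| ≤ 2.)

Δl = 0 − 1 = -1; l_i + l_f = 1.
Δm_l = +1.
E1 (Δl = ±1, |Δm_l| ≤ 1): satisfied.
E2 (Δl = 0,±2, l_i+l_f ≥ 2, |Δm_l| ≤ 2): not satisfied.

E1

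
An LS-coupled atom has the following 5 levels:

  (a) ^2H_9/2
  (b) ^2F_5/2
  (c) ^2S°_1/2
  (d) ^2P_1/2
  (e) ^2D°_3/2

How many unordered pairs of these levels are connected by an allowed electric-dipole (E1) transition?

(a)–(b): forbidden (parity, ΔL, ΔJ).
(a)–(c): forbidden (ΔL, ΔJ).
(a)–(d): forbidden (parity, ΔL, ΔJ).
(a)–(e): forbidden (ΔL, ΔJ).
(b)–(c): forbidden (ΔL, ΔJ).
(b)–(d): forbidden (parity, ΔL, ΔJ).
(b)–(e): allowed.
(c)–(d): allowed.
(c)–(e): forbidden (parity, ΔL).
(d)–(e): allowed.
Allowed pairs: 3 of 10.

3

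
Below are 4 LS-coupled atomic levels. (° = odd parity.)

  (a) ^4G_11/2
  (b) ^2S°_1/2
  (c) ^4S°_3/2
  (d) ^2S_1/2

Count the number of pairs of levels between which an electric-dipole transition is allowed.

0

(a)–(b): forbidden (ΔS, ΔL, ΔJ).
(a)–(c): forbidden (ΔL, ΔJ).
(a)–(d): forbidden (parity, ΔS, ΔL, ΔJ).
(b)–(c): forbidden (parity, ΔS, ΔL).
(b)–(d): forbidden (ΔL).
(c)–(d): forbidden (ΔS, ΔL).
Allowed pairs: 0 of 6.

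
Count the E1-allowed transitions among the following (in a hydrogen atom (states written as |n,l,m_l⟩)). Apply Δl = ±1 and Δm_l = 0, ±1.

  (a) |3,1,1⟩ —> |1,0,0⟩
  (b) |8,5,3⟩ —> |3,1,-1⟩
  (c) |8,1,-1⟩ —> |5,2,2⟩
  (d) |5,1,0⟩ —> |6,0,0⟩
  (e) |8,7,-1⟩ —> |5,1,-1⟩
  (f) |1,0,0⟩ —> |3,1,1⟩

(a) allowed
(b) forbidden — Δl = -4 (E1 requires Δl = ±1); Δm_l = -4 (E1 requires Δm_l = 0, ±1)
(c) forbidden — Δm_l = +3 (E1 requires Δm_l = 0, ±1)
(d) allowed
(e) forbidden — Δl = -6 (E1 requires Δl = ±1)
(f) allowed
Total allowed: 3 of 6.

3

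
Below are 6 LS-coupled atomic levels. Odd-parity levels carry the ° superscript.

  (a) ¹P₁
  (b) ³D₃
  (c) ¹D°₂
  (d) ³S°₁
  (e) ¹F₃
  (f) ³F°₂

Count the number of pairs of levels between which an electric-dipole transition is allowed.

(a)–(b): forbidden (parity, ΔS, ΔJ).
(a)–(c): allowed.
(a)–(d): forbidden (ΔS).
(a)–(e): forbidden (parity, ΔL, ΔJ).
(a)–(f): forbidden (ΔS, ΔL).
(b)–(c): forbidden (ΔS).
(b)–(d): forbidden (ΔL, ΔJ).
(b)–(e): forbidden (parity, ΔS).
(b)–(f): allowed.
(c)–(d): forbidden (parity, ΔS, ΔL).
(c)–(e): allowed.
(c)–(f): forbidden (parity, ΔS).
(d)–(e): forbidden (ΔS, ΔL, ΔJ).
(d)–(f): forbidden (parity, ΔL).
(e)–(f): forbidden (ΔS).
Allowed pairs: 3 of 15.

3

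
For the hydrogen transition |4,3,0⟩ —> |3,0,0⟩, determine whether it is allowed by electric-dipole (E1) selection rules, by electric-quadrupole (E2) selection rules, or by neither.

neither

Δl = 0 − 3 = -3; l_i + l_f = 3.
Δm_l = +0.
E1 (Δl = ±1, |Δm_l| ≤ 1): not satisfied.
E2 (Δl = 0,±2, l_i+l_f ≥ 2, |Δm_l| ≤ 2): not satisfied.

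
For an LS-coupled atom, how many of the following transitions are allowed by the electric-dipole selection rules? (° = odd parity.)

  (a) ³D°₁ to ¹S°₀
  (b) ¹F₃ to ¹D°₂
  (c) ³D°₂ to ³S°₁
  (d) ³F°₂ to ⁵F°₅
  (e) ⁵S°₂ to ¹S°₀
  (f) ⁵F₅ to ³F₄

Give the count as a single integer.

1

(a) forbidden (parity, ΔS, ΔL fail)
(b) allowed
(c) forbidden (parity, ΔL fail)
(d) forbidden (parity, ΔS, ΔJ fail)
(e) forbidden (parity, ΔS, ΔL, ΔJ fail)
(f) forbidden (parity, ΔS fail)
Total allowed: 1 of 6.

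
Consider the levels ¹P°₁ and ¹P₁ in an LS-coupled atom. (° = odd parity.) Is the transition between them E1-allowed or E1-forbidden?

allowed

Initial level: S=0, L=1, J=1, parity odd. Final level: S=0, L=1, J=1, parity even.
ΔJ = 0, ±1 (not J=0↔0): J: 1 → 1, ΔJ = +0 — ✓.
ΔS = 0: S: 0 → 0 — ✓.
Parity must change: odd → even — ✓.
ΔL = 0, ±1 (not L=0↔0): L: 1 → 1, ΔL = +0 — ✓.
All four E1 rules are satisfied.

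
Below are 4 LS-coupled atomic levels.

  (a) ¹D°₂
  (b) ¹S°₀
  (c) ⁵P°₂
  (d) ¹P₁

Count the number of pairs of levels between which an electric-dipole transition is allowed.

(a)–(b): forbidden (parity, ΔL, ΔJ).
(a)–(c): forbidden (parity, ΔS).
(a)–(d): allowed.
(b)–(c): forbidden (parity, ΔS, ΔJ).
(b)–(d): allowed.
(c)–(d): forbidden (ΔS).
Allowed pairs: 2 of 6.

2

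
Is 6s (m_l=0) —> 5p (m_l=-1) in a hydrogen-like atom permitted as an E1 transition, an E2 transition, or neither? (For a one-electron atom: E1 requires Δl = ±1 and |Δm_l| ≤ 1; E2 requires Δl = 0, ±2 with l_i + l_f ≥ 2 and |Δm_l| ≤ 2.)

E1

Δl = 1 − 0 = +1; l_i + l_f = 1.
Δm_l = -1.
E1 (Δl = ±1, |Δm_l| ≤ 1): satisfied.
E2 (Δl = 0,±2, l_i+l_f ≥ 2, |Δm_l| ≤ 2): not satisfied.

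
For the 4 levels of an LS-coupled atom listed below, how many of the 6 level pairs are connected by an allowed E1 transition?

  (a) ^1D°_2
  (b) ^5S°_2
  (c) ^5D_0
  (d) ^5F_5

0

(a)–(b): forbidden (parity, ΔS, ΔL).
(a)–(c): forbidden (ΔS, ΔJ).
(a)–(d): forbidden (ΔS, ΔJ).
(b)–(c): forbidden (ΔL, ΔJ).
(b)–(d): forbidden (ΔL, ΔJ).
(c)–(d): forbidden (parity, ΔJ).
Allowed pairs: 0 of 6.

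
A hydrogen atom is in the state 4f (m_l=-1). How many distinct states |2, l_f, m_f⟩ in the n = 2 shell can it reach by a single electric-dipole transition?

E1 requires l_f ∈ {2, 4}, but neither lies in [0, 1], so no final state is reachable.
Total: 0.

0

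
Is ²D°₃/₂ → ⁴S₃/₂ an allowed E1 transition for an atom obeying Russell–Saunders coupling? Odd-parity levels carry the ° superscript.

ΔS = 0: S: 1/2 → 3/2 — ✗.
ΔL = 0, ±1 (not L=0↔0): L: 2 → 0, ΔL = -2 — ✗.
ΔJ = 0, ±1 (not J=0↔0): J: 3/2 → 3/2, ΔJ = +0 — ✓.
Parity must change: odd → even — ✓.
Rule(s) violated: ΔS, ΔL.

forbidden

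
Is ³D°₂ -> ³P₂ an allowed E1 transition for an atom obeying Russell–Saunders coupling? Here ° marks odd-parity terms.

Initial level: S=1, L=2, J=2, parity odd. Final level: S=1, L=1, J=2, parity even.
Parity must change: odd → even — ✓.
ΔS = 0: S: 1 → 1 — ✓.
ΔL = 0, ±1 (not L=0↔0): L: 2 → 1, ΔL = -1 — ✓.
ΔJ = 0, ±1 (not J=0↔0): J: 2 → 2, ΔJ = +0 — ✓.
All four E1 rules are satisfied.

allowed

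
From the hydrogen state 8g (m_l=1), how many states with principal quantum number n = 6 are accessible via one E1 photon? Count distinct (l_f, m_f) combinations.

6

E1 requires Δl = ±1, so l_f ∈ {3, 5}; with 0 ≤ l_f ≤ n_f−1 = 5, the allowed l_f values are {3, 5}.
For l_f = 3: m_f ∈ {m_i−1, m_i, m_i+1} ∩ [−3, 3] = {0, 1, 2} → 3 states.
For l_f = 5: m_f ∈ {m_i−1, m_i, m_i+1} ∩ [−5, 5] = {0, 1, 2} → 3 states.
Total: 6.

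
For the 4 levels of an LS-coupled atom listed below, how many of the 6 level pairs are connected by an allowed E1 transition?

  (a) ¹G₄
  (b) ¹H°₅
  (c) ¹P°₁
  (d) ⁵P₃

(a)–(b): allowed.
(a)–(c): forbidden (ΔL, ΔJ).
(a)–(d): forbidden (parity, ΔS, ΔL).
(b)–(c): forbidden (parity, ΔL, ΔJ).
(b)–(d): forbidden (ΔS, ΔL, ΔJ).
(c)–(d): forbidden (ΔS, ΔJ).
Allowed pairs: 1 of 6.

1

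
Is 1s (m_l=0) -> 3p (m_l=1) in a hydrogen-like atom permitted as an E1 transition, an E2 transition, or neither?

Δl = 1 − 0 = +1; l_i + l_f = 1.
Δm_l = +1.
E1 (Δl = ±1, |Δm_l| ≤ 1): satisfied.
E2 (Δl = 0,±2, l_i+l_f ≥ 2, |Δm_l| ≤ 2): not satisfied.

E1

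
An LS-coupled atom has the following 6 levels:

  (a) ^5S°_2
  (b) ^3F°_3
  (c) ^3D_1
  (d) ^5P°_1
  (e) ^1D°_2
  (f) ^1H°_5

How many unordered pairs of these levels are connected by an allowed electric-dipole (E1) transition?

(a)–(b): forbidden (parity, ΔS, ΔL).
(a)–(c): forbidden (ΔS, ΔL).
(a)–(d): forbidden (parity).
(a)–(e): forbidden (parity, ΔS, ΔL).
(a)–(f): forbidden (parity, ΔS, ΔL, ΔJ).
(b)–(c): forbidden (ΔJ).
(b)–(d): forbidden (parity, ΔS, ΔL, ΔJ).
(b)–(e): forbidden (parity, ΔS).
(b)–(f): forbidden (parity, ΔS, ΔL, ΔJ).
(c)–(d): forbidden (ΔS).
(c)–(e): forbidden (ΔS).
(c)–(f): forbidden (ΔS, ΔL, ΔJ).
(d)–(e): forbidden (parity, ΔS).
(d)–(f): forbidden (parity, ΔS, ΔL, ΔJ).
(e)–(f): forbidden (parity, ΔL, ΔJ).
Allowed pairs: 0 of 15.

0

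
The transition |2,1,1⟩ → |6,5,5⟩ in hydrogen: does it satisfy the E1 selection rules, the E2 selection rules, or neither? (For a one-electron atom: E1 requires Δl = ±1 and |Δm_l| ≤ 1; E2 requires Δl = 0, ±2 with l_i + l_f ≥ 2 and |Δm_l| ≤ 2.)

Δl = 5 − 1 = +4; l_i + l_f = 6.
Δm_l = +4.
E1 (Δl = ±1, |Δm_l| ≤ 1): not satisfied.
E2 (Δl = 0,±2, l_i+l_f ≥ 2, |Δm_l| ≤ 2): not satisfied.

neither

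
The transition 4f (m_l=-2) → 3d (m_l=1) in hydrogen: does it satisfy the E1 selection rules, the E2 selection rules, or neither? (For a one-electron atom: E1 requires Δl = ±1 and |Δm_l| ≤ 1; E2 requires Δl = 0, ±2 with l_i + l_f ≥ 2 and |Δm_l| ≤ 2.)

neither

Δl = 2 − 3 = -1; l_i + l_f = 5.
Δm_l = +3.
E1 (Δl = ±1, |Δm_l| ≤ 1): not satisfied.
E2 (Δl = 0,±2, l_i+l_f ≥ 2, |Δm_l| ≤ 2): not satisfied.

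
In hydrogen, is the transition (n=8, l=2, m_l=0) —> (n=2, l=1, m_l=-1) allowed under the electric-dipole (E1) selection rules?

allowed

l: 2 → 1 (Δl = -1). Δl = ±1 satisfied.
Δm_l = -1 − (0) = -1. E1 requires Δm_l = 0, ±1: satisfied.
All E1 selection rules are satisfied.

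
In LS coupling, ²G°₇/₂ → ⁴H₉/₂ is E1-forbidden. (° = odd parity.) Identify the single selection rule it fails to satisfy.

the ΔS = 0 rule

Parity must change: odd → even — satisfied.
ΔL = 0, ±1 (not L=0↔0): L: 4 → 5, ΔL = +1 — satisfied.
ΔJ = 0, ±1 (not J=0↔0): J: 7/2 → 9/2, ΔJ = +1 — satisfied.
ΔS = 0: S: 1/2 → 3/2 — violated.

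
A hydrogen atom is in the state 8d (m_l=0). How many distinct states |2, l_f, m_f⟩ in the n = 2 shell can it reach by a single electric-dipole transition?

3

E1 requires Δl = ±1, so l_f ∈ {1, 3}; with 0 ≤ l_f ≤ n_f−1 = 1, the allowed l_f values are {1}.
For l_f = 1: m_f ∈ {m_i−1, m_i, m_i+1} ∩ [−1, 1] = {-1, 0, 1} → 3 states.
Total: 3.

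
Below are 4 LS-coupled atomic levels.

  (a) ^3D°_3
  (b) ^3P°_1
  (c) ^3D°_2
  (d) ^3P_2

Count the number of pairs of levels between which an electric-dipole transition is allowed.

3

(a)–(b): forbidden (parity, ΔJ).
(a)–(c): forbidden (parity).
(a)–(d): allowed.
(b)–(c): forbidden (parity).
(b)–(d): allowed.
(c)–(d): allowed.
Allowed pairs: 3 of 6.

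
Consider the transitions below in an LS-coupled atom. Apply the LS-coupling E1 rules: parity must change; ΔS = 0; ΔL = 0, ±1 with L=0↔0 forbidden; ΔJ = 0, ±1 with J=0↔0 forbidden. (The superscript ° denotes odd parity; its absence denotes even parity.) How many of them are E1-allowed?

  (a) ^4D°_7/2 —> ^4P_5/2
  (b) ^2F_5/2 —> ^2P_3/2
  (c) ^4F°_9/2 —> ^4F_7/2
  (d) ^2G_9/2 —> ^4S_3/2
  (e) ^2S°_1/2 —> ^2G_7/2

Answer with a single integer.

2

(a) allowed
(b) forbidden (parity, ΔL fail)
(c) allowed
(d) forbidden (parity, ΔS, ΔL, ΔJ fail)
(e) forbidden (ΔL, ΔJ fail)
Total allowed: 2 of 5.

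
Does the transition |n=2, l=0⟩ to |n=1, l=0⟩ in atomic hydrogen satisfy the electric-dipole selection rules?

forbidden

l: 0 → 0 (Δl = +0). Δl = ±1 fails.
The transition is electric-dipole forbidden.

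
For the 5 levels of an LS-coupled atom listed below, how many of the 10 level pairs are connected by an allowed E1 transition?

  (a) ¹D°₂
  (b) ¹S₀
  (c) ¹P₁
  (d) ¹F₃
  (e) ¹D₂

3

(a)–(b): forbidden (ΔL, ΔJ).
(a)–(c): allowed.
(a)–(d): allowed.
(a)–(e): allowed.
(b)–(c): forbidden (parity).
(b)–(d): forbidden (parity, ΔL, ΔJ).
(b)–(e): forbidden (parity, ΔL, ΔJ).
(c)–(d): forbidden (parity, ΔL, ΔJ).
(c)–(e): forbidden (parity).
(d)–(e): forbidden (parity).
Allowed pairs: 3 of 10.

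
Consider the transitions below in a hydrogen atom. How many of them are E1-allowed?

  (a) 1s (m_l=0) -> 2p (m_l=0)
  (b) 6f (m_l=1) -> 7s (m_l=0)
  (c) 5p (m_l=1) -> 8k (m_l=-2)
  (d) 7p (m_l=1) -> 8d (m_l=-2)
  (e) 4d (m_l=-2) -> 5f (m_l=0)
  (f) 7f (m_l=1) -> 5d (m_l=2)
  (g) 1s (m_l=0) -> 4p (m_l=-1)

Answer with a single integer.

(a) allowed
(b) forbidden — Δl = -3 (E1 requires Δl = ±1)
(c) forbidden — Δl = +6 (E1 requires Δl = ±1); Δm_l = -3 (E1 requires Δm_l = 0, ±1)
(d) forbidden — Δm_l = -3 (E1 requires Δm_l = 0, ±1)
(e) forbidden — Δm_l = +2 (E1 requires Δm_l = 0, ±1)
(f) allowed
(g) allowed
Total allowed: 3 of 7.

3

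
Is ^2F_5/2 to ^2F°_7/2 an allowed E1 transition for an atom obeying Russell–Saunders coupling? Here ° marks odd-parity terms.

Reading off the term symbols: S 1/2→1/2, L 3→3, J 5/2→7/2, parity even→odd.
ΔJ = 0, ±1 (not J=0↔0): J: 5/2 → 7/2, ΔJ = +1 — ok.
ΔS = 0: S: 1/2 → 1/2 — ok.
Parity must change: even → odd — ok.
ΔL = 0, ±1 (not L=0↔0): L: 3 → 3, ΔL = +0 — ok.
All four E1 rules are satisfied.

allowed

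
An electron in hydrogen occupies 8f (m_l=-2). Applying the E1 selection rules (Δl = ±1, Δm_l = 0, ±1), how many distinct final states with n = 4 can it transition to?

E1 requires Δl = ±1, so l_f ∈ {2, 4}; with 0 ≤ l_f ≤ n_f−1 = 3, the allowed l_f values are {2}.
For l_f = 2: m_f ∈ {m_i−1, m_i, m_i+1} ∩ [−2, 2] = {-2, -1} → 2 states.
Total: 2.

2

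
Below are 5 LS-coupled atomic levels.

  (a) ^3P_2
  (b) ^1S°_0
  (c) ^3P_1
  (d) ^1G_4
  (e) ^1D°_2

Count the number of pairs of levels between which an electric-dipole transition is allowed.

0

(a)–(b): forbidden (ΔS, ΔJ).
(a)–(c): forbidden (parity).
(a)–(d): forbidden (parity, ΔS, ΔL, ΔJ).
(a)–(e): forbidden (ΔS).
(b)–(c): forbidden (ΔS).
(b)–(d): forbidden (ΔL, ΔJ).
(b)–(e): forbidden (parity, ΔL, ΔJ).
(c)–(d): forbidden (parity, ΔS, ΔL, ΔJ).
(c)–(e): forbidden (ΔS).
(d)–(e): forbidden (ΔL, ΔJ).
Allowed pairs: 0 of 10.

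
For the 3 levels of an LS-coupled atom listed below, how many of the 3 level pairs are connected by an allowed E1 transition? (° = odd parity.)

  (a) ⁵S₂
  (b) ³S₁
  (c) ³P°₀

(a)–(b): forbidden (parity, ΔS, ΔL).
(a)–(c): forbidden (ΔS, ΔJ).
(b)–(c): allowed.
Allowed pairs: 1 of 3.

1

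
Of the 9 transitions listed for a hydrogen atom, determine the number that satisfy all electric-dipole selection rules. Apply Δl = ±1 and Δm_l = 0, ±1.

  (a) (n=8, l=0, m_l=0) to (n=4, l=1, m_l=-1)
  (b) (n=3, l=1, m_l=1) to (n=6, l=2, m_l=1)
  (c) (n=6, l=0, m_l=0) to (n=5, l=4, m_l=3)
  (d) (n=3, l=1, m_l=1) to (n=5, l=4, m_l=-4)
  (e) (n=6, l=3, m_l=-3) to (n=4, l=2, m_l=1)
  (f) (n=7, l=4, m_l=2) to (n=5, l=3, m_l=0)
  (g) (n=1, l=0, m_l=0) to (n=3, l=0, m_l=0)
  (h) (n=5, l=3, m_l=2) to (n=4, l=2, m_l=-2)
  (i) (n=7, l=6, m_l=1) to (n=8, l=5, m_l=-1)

(a) allowed
(b) allowed
(c) forbidden — Δl = +4 (E1 requires Δl = ±1); Δm_l = +3 (E1 requires Δm_l = 0, ±1)
(d) forbidden — Δl = +3 (E1 requires Δl = ±1); Δm_l = -5 (E1 requires Δm_l = 0, ±1)
(e) forbidden — Δm_l = +4 (E1 requires Δm_l = 0, ±1)
(f) forbidden — Δm_l = -2 (E1 requires Δm_l = 0, ±1)
(g) forbidden — Δl = +0 (E1 requires Δl = ±1)
(h) forbidden — Δm_l = -4 (E1 requires Δm_l = 0, ±1)
(i) forbidden — Δm_l = -2 (E1 requires Δm_l = 0, ±1)
Total allowed: 2 of 9.

2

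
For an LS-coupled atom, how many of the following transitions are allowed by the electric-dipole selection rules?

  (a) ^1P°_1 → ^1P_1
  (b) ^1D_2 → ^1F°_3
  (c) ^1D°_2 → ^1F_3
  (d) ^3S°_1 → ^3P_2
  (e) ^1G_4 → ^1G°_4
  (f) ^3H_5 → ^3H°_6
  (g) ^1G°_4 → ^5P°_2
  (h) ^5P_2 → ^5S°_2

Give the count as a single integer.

(a) allowed
(b) allowed
(c) allowed
(d) allowed
(e) allowed
(f) allowed
(g) forbidden (parity, ΔS, ΔL, ΔJ fail)
(h) allowed
Total allowed: 7 of 8.

7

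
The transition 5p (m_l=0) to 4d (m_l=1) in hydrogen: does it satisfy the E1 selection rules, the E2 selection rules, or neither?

E1

Δl = 2 − 1 = +1; l_i + l_f = 3.
Δm_l = +1.
E1 (Δl = ±1, |Δm_l| ≤ 1): satisfied.
E2 (Δl = 0,±2, l_i+l_f ≥ 2, |Δm_l| ≤ 2): not satisfied.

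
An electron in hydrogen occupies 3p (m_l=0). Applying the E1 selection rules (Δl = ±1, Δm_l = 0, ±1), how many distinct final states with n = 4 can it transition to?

E1 requires Δl = ±1, so l_f ∈ {0, 2}; with 0 ≤ l_f ≤ n_f−1 = 3, the allowed l_f values are {0, 2}.
For l_f = 0: m_f ∈ {m_i−1, m_i, m_i+1} ∩ [−0, 0] = {0} → 1 state.
For l_f = 2: m_f ∈ {m_i−1, m_i, m_i+1} ∩ [−2, 2] = {-1, 0, 1} → 3 states.
Total: 4.

4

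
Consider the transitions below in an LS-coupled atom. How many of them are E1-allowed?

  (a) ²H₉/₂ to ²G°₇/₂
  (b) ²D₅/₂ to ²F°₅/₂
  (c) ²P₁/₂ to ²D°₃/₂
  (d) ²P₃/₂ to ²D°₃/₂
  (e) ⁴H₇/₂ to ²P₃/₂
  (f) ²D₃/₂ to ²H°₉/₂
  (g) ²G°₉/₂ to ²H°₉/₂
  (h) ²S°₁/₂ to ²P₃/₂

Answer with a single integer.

5

(a) allowed
(b) allowed
(c) allowed
(d) allowed
(e) forbidden (parity, ΔS, ΔL, ΔJ fail)
(f) forbidden (ΔL, ΔJ fail)
(g) forbidden (parity fails)
(h) allowed
Total allowed: 5 of 8.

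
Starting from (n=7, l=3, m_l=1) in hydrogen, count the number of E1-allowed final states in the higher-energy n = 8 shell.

E1 requires Δl = ±1, so l_f ∈ {2, 4}; with 0 ≤ l_f ≤ n_f−1 = 7, the allowed l_f values are {2, 4}.
For l_f = 2: m_f ∈ {m_i−1, m_i, m_i+1} ∩ [−2, 2] = {0, 1, 2} → 3 states.
For l_f = 4: m_f ∈ {m_i−1, m_i, m_i+1} ∩ [−4, 4] = {0, 1, 2} → 3 states.
Total: 6.

6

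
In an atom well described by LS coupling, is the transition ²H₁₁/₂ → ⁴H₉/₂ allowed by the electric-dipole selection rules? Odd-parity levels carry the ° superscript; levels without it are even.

Reading off the term symbols: S 1/2→3/2, L 5→5, J 11/2→9/2, parity even→even.
Parity must change: even → even — violated.
ΔS = 0: S: 1/2 → 3/2 — violated.
ΔL = 0, ±1 (not L=0↔0): L: 5 → 5, ΔL = +0 — satisfied.
ΔJ = 0, ±1 (not J=0↔0): J: 11/2 → 9/2, ΔJ = -1 — satisfied.
Rule(s) violated: parity, ΔS.

forbidden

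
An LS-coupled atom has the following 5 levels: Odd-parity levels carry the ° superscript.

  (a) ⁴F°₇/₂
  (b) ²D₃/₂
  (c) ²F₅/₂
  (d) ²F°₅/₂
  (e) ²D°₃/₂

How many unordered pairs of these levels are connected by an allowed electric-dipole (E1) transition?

(a)–(b): forbidden (ΔS, ΔJ).
(a)–(c): forbidden (ΔS).
(a)–(d): forbidden (parity, ΔS).
(a)–(e): forbidden (parity, ΔS, ΔJ).
(b)–(c): forbidden (parity).
(b)–(d): allowed.
(b)–(e): allowed.
(c)–(d): allowed.
(c)–(e): allowed.
(d)–(e): forbidden (parity).
Allowed pairs: 4 of 10.

4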